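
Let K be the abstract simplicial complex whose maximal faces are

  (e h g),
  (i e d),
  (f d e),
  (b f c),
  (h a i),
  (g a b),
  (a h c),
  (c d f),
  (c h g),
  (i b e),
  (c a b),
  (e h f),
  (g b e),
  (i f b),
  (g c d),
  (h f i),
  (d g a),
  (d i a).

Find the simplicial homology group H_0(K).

Order the vertices as a < b < c < d < e < f < g < h < i. Listing each simplex with vertices in this order, K has dimension 2 with simplices:

  0-simplices (9): a, b, c, d, e, f, g, h, i
  1-simplices (27): ab, ac, ad, ag, ah, ai, bc, be, bf, bg, bi, cd, cf, cg, ch, de, df, dg, di, ef, eg, eh, ei, fh, fi, gh, hi
  2-simplices (18): abc, abg, ach, adg, adi, ahi, bcf, beg, bei, bfi, cdf, cdg, cgh, def, dei, efh, egh, fhi

giving chain groups C_0 ≅ Z^9, C_1 ≅ Z^27, C_2 ≅ Z^18.

∂_1: C_1 → C_0 maps an edge to its endpoints' difference, ∂[p,q] = q − p. For instance
  ∂ef = f − e.
As a 9×27 matrix over Z this has rank 8, with invariant factors (1,1,1,1,1,1,1,1).

The boundary map ∂_2: C_2 → C_1 maps a triangle to the signed sum of its edges. For instance
  ∂beg = eg − bg + be,
  ∂adg = dg − ag + ad.
As a 27×18 matrix over Z this has rank 18, with invariant factors (1,1,1,1,1,1,1,1,1,1,1,1,1,1,1,1,1,2).

Computing H_k = (kernel of ∂_k) / (image of ∂_{k+1}):

  H_0: rank C_0 − rank ∂_1 = 9 − 8 = 1, and the invariant factors of ∂_1 are all 1, so H_0 ≅ Z.

H_0 ≅ Z.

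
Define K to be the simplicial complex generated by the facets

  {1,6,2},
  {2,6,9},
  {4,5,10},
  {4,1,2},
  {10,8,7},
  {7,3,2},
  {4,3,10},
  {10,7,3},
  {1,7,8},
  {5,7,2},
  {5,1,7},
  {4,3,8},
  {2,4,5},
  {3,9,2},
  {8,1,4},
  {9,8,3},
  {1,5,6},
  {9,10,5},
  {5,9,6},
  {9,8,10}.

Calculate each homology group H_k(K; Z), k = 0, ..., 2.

H_0 ≅ Z,  H_1 ≅ Z × Z/2,  H_2 = 0.

Take the total order 1 < 2 < 3 < 4 < 5 < 6 < 7 < 8 < 9 < 10 on the vertex set. Then K (dimension 2) consists of the simplices:

  0-simplices (10): [1], [2], [3], [4], [5], [6], [7], [8], [9], [10]
  1-simplices (30): (30 of them)
  2-simplices (20): (20 of them)

Hence C_0 ≅ Z^10, C_1 ≅ Z^30, C_2 ≅ Z^20.

The boundary map ∂_1: C_1 → C_0 maps an edge to its endpoints' difference, ∂[p,q] = q − p.
This gives a 10×30 integer matrix of rank 9; reducing to Smith normal form yields diagonal entries (1,1,1,1,1,1,1,1,1).

∂_2: C_2 → C_1 sends each 2-simplex [p,q,r] to [q,r] − [p,r] + [p,q]. For instance
  ∂[3,8,9] = [8,9] − [3,9] + [3,8],
  ∂[3,4,10] = [4,10] − [3,10] + [3,4].
The resulting 30×20 matrix has rank 20, and its Smith normal form has invariant factors (1,1,1,1,1,1,1,1,1,1,1,1,1,1,1,1,1,1,1,2).

From H_k ≅ ker(∂_k) / im(∂_{k+1}) we obtain:

  H_0: rank C_0 − rank ∂_1 = 10 − 9 = 1, and the invariant factors of ∂_1 are all 1, so H_0 = Z.
  H_1: rank ker ∂_1 − rank ∂_2 = (30 − 9) − 20 = 1, and ∂_2 has invariant factor 2 > 1, so H_1 = Z × Z/2.
  H_2: rank ker ∂_2 − rank ∂_3 = (20 − 20) − 0 = 0, and there is no ∂_3, so H_2 = 0.

As a check, the Euler characteristic is 10 − 30 + 20 = 0, which agrees with 1 − 1 + 0 = 0.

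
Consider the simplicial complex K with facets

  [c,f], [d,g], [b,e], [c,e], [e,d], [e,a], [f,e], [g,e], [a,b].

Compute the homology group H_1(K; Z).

Take the total order a < b < c < d < e < f < g on the vertex set. Then K (dimension 1) consists of the simplices:

  0-simplices (7): a, b, c, d, e, f, g
  1-simplices (9): ab, ae, be, ce, cf, de, dg, ef, eg

giving chain groups C_0 ≅ Z^7, C_1 ≅ Z^9.

Boundary ∂_1: C_1 → C_0 sends each edge [p,q] (with p < q) to q − p. For instance
  ∂ab = b − a.
The 7×9 boundary matrix has rank 6 and Smith normal form diag(1,1,1,1,1,1).

From H_k ≅ ker(∂_k) / im(∂_{k+1}) we obtain:

  H_1: rank ker ∂_1 − rank ∂_2 = (9 − 6) − 0 = 3, and there is no ∂_2, so H_1 ≅ Z^3.

H_1 ≅ Z^3.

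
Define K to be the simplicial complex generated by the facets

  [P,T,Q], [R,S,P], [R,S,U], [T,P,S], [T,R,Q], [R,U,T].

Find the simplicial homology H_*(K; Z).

K has 6 vertices, 12 edges, 6 triangles.
rank ∂_0 = 0, rank ∂_1 = 5 ⇒ b_0 = 6 − 0 − 5 = 1; all invariant factors of ∂_1 are 1 so no torsion. So H_0 ≅ Z.
rank ∂_1 = 5, rank ∂_2 = 6 ⇒ b_1 = 12 − 5 − 6 = 1; all invariant factors of ∂_2 are 1 so no torsion. So H_1 ≅ Z.
rank ∂_2 = 6, rank ∂_3 = 0 ⇒ b_2 = 6 − 6 − 0 = 0. So H_2 ≅ 0.

H_0 ≅ Z,  H_1 ≅ Z,  H_2 = 0.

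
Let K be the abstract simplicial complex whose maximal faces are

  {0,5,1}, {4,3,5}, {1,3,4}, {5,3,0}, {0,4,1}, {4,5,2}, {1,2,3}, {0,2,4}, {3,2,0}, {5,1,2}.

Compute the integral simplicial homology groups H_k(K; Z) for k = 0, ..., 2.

H_0 = Z,  H_1 = Z/2,  H_2 = 0.

Order the vertices as 0 < 1 < 2 < 3 < 4 < 5. Listing each simplex with vertices in this order, K has dimension 2 with simplices:

  0-simplices (6): [0], [1], [2], [3], [4], [5]
  1-simplices (15): [0,1], [0,2], [0,3], [0,4], [0,5], [1,2], [1,3], [1,4], [1,5], [2,3], [2,4], [2,5], [3,4], [3,5], [4,5]
  2-simplices (10): [0,1,4], [0,1,5], [0,2,3], [0,2,4], [0,3,5], [1,2,3], [1,2,5], [1,3,4], [2,4,5], [3,4,5]

so the chain groups are C_0 ≅ Z^6, C_1 ≅ Z^15, C_2 ≅ Z^10.

Boundary ∂_1: C_1 → C_0 sends each edge [p,q] (with p < q) to q − p. For instance
  ∂[1,3] = [3] − [1].
The resulting 6×15 matrix has rank 5, and its Smith normal form has invariant factors (1,1,1,1,1).

∂_2: C_2 → C_1 acts by ∂[p,q,r] = [q,r] − [p,r] + [p,q]. For instance
  ∂[1,3,4] = [3,4] − [1,4] + [1,3],
  ∂[1,2,3] = [2,3] − [1,3] + [1,2].
As a 15×10 matrix over Z this has rank 10, with invariant factors (1,1,1,1,1,1,1,1,1,2).

Reading off H_k = ker ∂_k / im ∂_{k+1}:

  H_0: rank C_0 − rank ∂_1 = 6 − 5 = 1, and the invariant factors of ∂_1 are all 1, so H_0 ≅ Z.
  H_1: rank ker ∂_1 − rank ∂_2 = (15 − 5) − 10 = 0, and ∂_2 has invariant factor 2 > 1, so H_1 ≅ Z/2.
  H_2: rank ker ∂_2 − rank ∂_3 = (10 − 10) − 0 = 0, and there is no ∂_3, so H_2 ≅ 0.

As a check, the Euler characteristic is 6 − 15 + 10 = 1, which agrees with 1 − 0 + 0 = 1.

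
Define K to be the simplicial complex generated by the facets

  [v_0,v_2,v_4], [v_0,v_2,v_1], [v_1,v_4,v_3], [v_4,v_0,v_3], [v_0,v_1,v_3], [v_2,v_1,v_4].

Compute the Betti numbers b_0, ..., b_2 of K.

Fix the vertex order v_0 < v_1 < v_2 < v_3 < v_4 and write every simplex with vertices in increasing order. Then dim K = 2 and the simplices of K are:

  0-simplices (5): [v_0], [v_1], [v_2], [v_3], [v_4]
  1-simplices (9): [v_0,v_1], [v_0,v_2], [v_0,v_3], [v_0,v_4], [v_1,v_2], [v_1,v_3], [v_1,v_4], [v_2,v_4], [v_3,v_4]
  2-simplices (6): [v_0,v_1,v_2], [v_0,v_1,v_3], [v_0,v_2,v_4], [v_0,v_3,v_4], [v_1,v_2,v_4], [v_1,v_3,v_4]

Hence C_0 ≅ Z^5, C_1 ≅ Z^9, C_2 ≅ Z^6.

Boundary ∂_1: C_1 → C_0 sends each edge [p,q] (with p < q) to q − p. For instance
  ∂[v_0,v_1] = [v_1] − [v_0].
This gives a 5×9 integer matrix of rank 4; reducing to Smith normal form yields diagonal entries (1,1,1,1).

∂_2: C_2 → C_1 maps a triangle to the signed sum of its edges. For instance
  ∂[v_1,v_3,v_4] = [v_3,v_4] − [v_1,v_4] + [v_1,v_3],
  ∂[v_0,v_2,v_4] = [v_2,v_4] − [v_0,v_4] + [v_0,v_2].
The resulting 9×6 matrix has rank 5, and its Smith normal form has invariant factors (1,1,1,1,1).

From H_k ≅ ker(∂_k) / im(∂_{k+1}) we obtain:

  H_0: rank C_0 − rank ∂_1 = 5 − 4 = 1, and the invariant factors of ∂_1 are all 1, so H_0 = Z.
  H_1: rank ker ∂_1 − rank ∂_2 = (9 − 4) − 5 = 0, and the invariant factors of ∂_2 are all 1, so H_1 = 0.
  H_2: rank ker ∂_2 − rank ∂_3 = (6 − 5) − 0 = 1, and there is no ∂_3, so H_2 = Z.

(K is a triangulation of the 2-sphere S^2.)

Hence the Betti numbers are b_0 = 1, b_1 = 0, b_2 = 1.

b_0 = 1, b_1 = 0, b_2 = 1.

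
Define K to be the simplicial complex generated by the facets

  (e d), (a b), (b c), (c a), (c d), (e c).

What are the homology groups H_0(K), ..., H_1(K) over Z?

H_0 = Z,  H_1 = Z^2.

We work with the vertex ordering a < b < c < d < e. The simplices of K, each written with vertices in increasing order, are:

  0-simplices (5): a, b, c, d, e
  1-simplices (6): ab, ac, bc, cd, ce, de

giving chain groups C_0 ≅ Z^5, C_1 ≅ Z^6.

∂_1: C_1 → C_0 is given by ∂[p,q] = [q] − [p].
The resulting 5×6 matrix has rank 4, and its Smith normal form has invariant factors (1,1,1,1).

Now H_k = ker ∂_k / im ∂_{k+1}, so:

  H_0: rank C_0 − rank ∂_1 = 5 − 4 = 1, and the invariant factors of ∂_1 are all 1, so H_0 = Z.
  H_1: rank ker ∂_1 − rank ∂_2 = (6 − 4) − 0 = 2, and there is no ∂_2, so H_1 = Z^2.

(K is a triangulation of a wedge of 2 circles.)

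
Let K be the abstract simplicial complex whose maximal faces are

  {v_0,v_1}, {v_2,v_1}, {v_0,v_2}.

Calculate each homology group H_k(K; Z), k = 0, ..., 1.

Take the total order v_0 < v_1 < v_2 on the vertex set. Then K (dimension 1) consists of the simplices:

  0-simplices (3): [v_0], [v_1], [v_2]
  1-simplices (3): [v_0,v_1], [v_0,v_2], [v_1,v_2]

giving chain groups C_0 ≅ Z^3, C_1 ≅ Z^3.

∂_1: C_1 → C_0 maps an edge to its endpoints' difference, ∂[p,q] = q − p.
The resulting 3×3 matrix has rank 2, and its Smith normal form has invariant factors (1,1).

From H_k ≅ ker(∂_k) / im(∂_{k+1}) we obtain:

  H_0: rank C_0 − rank ∂_1 = 3 − 2 = 1, and the invariant factors of ∂_1 are all 1, so H_0 = Z.
  H_1: rank ker ∂_1 − rank ∂_2 = (3 − 2) − 0 = 1, and there is no ∂_2, so H_1 = Z.

(K is a triangulation of the circle S^1.)

H_0 = Z,  H_1 = Z.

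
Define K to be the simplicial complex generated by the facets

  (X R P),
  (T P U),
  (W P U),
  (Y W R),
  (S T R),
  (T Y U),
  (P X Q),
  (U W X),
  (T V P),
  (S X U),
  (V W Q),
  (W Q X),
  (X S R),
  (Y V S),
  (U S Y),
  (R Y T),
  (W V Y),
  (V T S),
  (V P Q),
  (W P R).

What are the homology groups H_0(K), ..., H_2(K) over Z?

Fix the vertex order P < Q < R < S < T < U < V < W < X < Y and write every simplex with vertices in increasing order. Then dim K = 2 and the simplices of K are:

  0-simplices (10): P, Q, R, S, T, U, V, W, X, Y
  1-simplices (30): PQ, PR, PT, PU, PV, PW, PX, QV, QW, QX, RS, RT, RW, RX, RY, ST, SU, SV, SX, SY, TU, TV, TY, UW, UX, UY, VW, VY, WX, WY
  2-simplices (20): PQV, PQX, PRW, PRX, PTU, PTV, PUW, QVW, QWX, RST, RSX, RTY, RWY, STV, SUX, SUY, SVY, TUY, UWX, VWY

giving chain groups C_0 ≅ Z^10, C_1 ≅ Z^30, C_2 ≅ Z^20.

Boundary ∂_1: C_1 → C_0 is given by ∂[p,q] = [q] − [p]. For instance
  ∂ST = T − S.
As a 10×30 matrix over Z this has rank 9, with invariant factors (1,1,1,1,1,1,1,1,1).

∂_2: C_2 → C_1 acts by ∂[p,q,r] = [q,r] − [p,r] + [p,q]. For instance
  ∂PQV = QV − PV + PQ,
  ∂TUY = UY − TY + TU.
This gives a 30×20 integer matrix of rank 20; reducing to Smith normal form yields diagonal entries (1,1,1,1,1,1,1,1,1,1,1,1,1,1,1,1,1,1,1,2).

Computing H_k = (kernel of ∂_k) / (image of ∂_{k+1}):

  H_0: rank C_0 − rank ∂_1 = 10 − 9 = 1, and the invariant factors of ∂_1 are all 1, so H_0 ≅ Z.
  H_1: rank ker ∂_1 − rank ∂_2 = (30 − 9) − 20 = 1, and ∂_2 has invariant factor 2 > 1, so H_1 ≅ Z ⊕ Z/2.
  H_2: rank ker ∂_2 − rank ∂_3 = (20 − 20) − 0 = 0, and there is no ∂_3, so H_2 ≅ 0.

As a check, the Euler characteristic is 10 − 30 + 20 = 0, which agrees with 1 − 1 + 0 = 0.

H_0 = Z,  H_1 = Z ⊕ Z/2,  H_2 = 0.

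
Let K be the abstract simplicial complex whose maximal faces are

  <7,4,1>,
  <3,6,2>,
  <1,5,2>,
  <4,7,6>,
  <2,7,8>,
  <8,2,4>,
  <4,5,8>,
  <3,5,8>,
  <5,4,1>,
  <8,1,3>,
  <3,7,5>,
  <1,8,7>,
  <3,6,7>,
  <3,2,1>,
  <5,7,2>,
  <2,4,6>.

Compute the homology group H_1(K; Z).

We work with the vertex ordering 1 < 2 < 3 < 4 < 5 < 6 < 7 < 8. The simplices of K, each written with vertices in increasing order, are:

  0-simplices (8): [1], [2], [3], [4], [5], [6], [7], [8]
  1-simplices (24): (24 of them)
  2-simplices (16): [1,2,3], [1,2,5], [1,3,8], [1,4,5], [1,4,7], [1,7,8], [2,3,6], [2,4,6], [2,4,8], [2,5,7], [2,7,8], [3,5,7], [3,5,8], [3,6,7], [4,5,8], [4,6,7]

Hence C_0 ≅ Z^8, C_1 ≅ Z^24, C_2 ≅ Z^16.

Boundary ∂_1: C_1 → C_0 sends each edge [p,q] (with p < q) to q − p.
The 8×24 boundary matrix has rank 7 and Smith normal form diag(1,1,1,1,1,1,1).

The boundary map ∂_2: C_2 → C_1 acts by ∂[p,q,r] = [q,r] − [p,r] + [p,q]. For instance
  ∂[4,5,8] = [5,8] − [4,8] + [4,5],
  ∂[2,5,7] = [5,7] − [2,7] + [2,5].
The 24×16 boundary matrix has rank 15 and Smith normal form diag(1,1,1,1,1,1,1,1,1,1,1,1,1,1,1).

Reading off H_k = ker ∂_k / im ∂_{k+1}:

  H_1: rank ker ∂_1 − rank ∂_2 = (24 − 7) − 15 = 2, and the invariant factors of ∂_2 are all 1, so H_1 = Z^2.

H_1 ≅ Z^2.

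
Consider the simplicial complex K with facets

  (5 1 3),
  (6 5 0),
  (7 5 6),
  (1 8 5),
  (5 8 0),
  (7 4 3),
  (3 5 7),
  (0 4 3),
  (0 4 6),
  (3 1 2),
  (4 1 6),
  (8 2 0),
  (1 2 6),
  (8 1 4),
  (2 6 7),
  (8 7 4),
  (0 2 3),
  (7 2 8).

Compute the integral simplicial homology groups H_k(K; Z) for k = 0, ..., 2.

Order the vertices as 0 < 1 < 2 < 3 < 4 < 5 < 6 < 7 < 8. Listing each simplex with vertices in this order, K has dimension 2 with simplices:

  0-simplices (9): [0], [1], [2], [3], [4], [5], [6], [7], [8]
  1-simplices (27): (27 of them)
  2-simplices (18): [0,2,3], [0,2,8], [0,3,4], [0,4,6], [0,5,6], [0,5,8], [1,2,3], [1,2,6], [1,3,5], [1,4,6], [1,4,8], [1,5,8], [2,6,7], [2,7,8], [3,4,7], [3,5,7], [4,7,8], [5,6,7]

giving chain groups C_0 ≅ Z^9, C_1 ≅ Z^27, C_2 ≅ Z^18.

The boundary map ∂_1: C_1 → C_0 sends each edge [p,q] (with p < q) to q − p.
The 9×27 boundary matrix has rank 8 and Smith normal form diag(1,1,1,1,1,1,1,1).

Boundary ∂_2: C_2 → C_1 acts by ∂[p,q,r] = [q,r] − [p,r] + [p,q]. For instance
  ∂[1,5,8] = [5,8] − [1,8] + [1,5],
  ∂[2,6,7] = [6,7] − [2,7] + [2,6].
As a 27×18 matrix over Z this has rank 17, with invariant factors (1,1,1,1,1,1,1,1,1,1,1,1,1,1,1,1,1).

From H_k ≅ ker(∂_k) / im(∂_{k+1}) we obtain:

  H_0: rank C_0 − rank ∂_1 = 9 − 8 = 1, and the invariant factors of ∂_1 are all 1, so H_0 = Z.
  H_1: rank ker ∂_1 − rank ∂_2 = (27 − 8) − 17 = 2, and the invariant factors of ∂_2 are all 1, so H_1 = Z^2.
  H_2: rank ker ∂_2 − rank ∂_3 = (18 − 17) − 0 = 1, and there is no ∂_3, so H_2 = Z.

H_0 = Z,  H_1 = Z^2,  H_2 = Z.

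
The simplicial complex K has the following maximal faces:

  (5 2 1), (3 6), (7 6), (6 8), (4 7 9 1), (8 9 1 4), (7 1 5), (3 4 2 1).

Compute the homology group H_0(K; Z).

We work with the vertex ordering 1 < 2 < 3 < 4 < 5 < 6 < 7 < 8 < 9. The simplices of K, each written with vertices in increasing order, are:

  0-simplices (9): [1], [2], [3], [4], [5], [6], [7], [8], [9]
  1-simplices (20): [1,2], [1,3], [1,4], [1,5], [1,7], [1,8], [1,9], [2,3], [2,4], [2,5], [3,4], [3,6], [4,7], [4,8], [4,9], [5,7], [6,7], [6,8], [7,9], [8,9]
  2-simplices (13): [1,2,3], [1,2,4], [1,2,5], [1,3,4], [1,4,7], [1,4,8], [1,4,9], [1,5,7], [1,7,9], [1,8,9], [2,3,4], [4,7,9], [4,8,9]
  3-simplices (3): [1,2,3,4], [1,4,7,9], [1,4,8,9]

Hence C_0 ≅ Z^9, C_1 ≅ Z^20, C_2 ≅ Z^13, C_3 ≅ Z^3.

The boundary map ∂_1: C_1 → C_0 sends each edge [p,q] (with p < q) to q − p.
This gives a 9×20 integer matrix of rank 8; reducing to Smith normal form yields diagonal entries (1,1,1,1,1,1,1,1).

The boundary map ∂_2: C_2 → C_1 acts by ∂[p,q,r] = [q,r] − [p,r] + [p,q]. For instance
  ∂[1,2,3] = [2,3] − [1,3] + [1,2],
  ∂[1,4,9] = [4,9] − [1,9] + [1,4].
This gives a 20×13 integer matrix of rank 10; reducing to Smith normal form yields diagonal entries (1,1,1,1,1,1,1,1,1,1).

Boundary ∂_3: C_3 → C_2 sends each 3-simplex σ to the alternating sum Σ_i (−1)^i (σ with its i-th vertex removed). For instance
  ∂[1,2,3,4] = [2,3,4] − [1,3,4] + [1,2,4] − [1,2,3],
  ∂[1,4,8,9] = [4,8,9] − [1,8,9] + [1,4,9] − [1,4,8].
As a 13×3 matrix over Z this has rank 3, with invariant factors (1,1,1).

Computing H_k = (kernel of ∂_k) / (image of ∂_{k+1}):

  H_0: rank C_0 − rank ∂_1 = 9 − 8 = 1, and the invariant factors of ∂_1 are all 1, so H_0 ≅ Z.

H_0 ≅ Z.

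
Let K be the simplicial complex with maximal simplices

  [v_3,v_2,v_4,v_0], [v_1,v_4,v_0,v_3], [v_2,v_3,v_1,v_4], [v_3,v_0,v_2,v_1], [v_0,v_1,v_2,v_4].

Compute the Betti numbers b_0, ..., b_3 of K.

We work with the vertex ordering v_0 < v_1 < v_2 < v_3 < v_4. The simplices of K, each written with vertices in increasing order, are:

  0-simplices (5): [v_0], [v_1], [v_2], [v_3], [v_4]
  1-simplices (10): [v_0,v_1], [v_0,v_2], [v_0,v_3], [v_0,v_4], [v_1,v_2], [v_1,v_3], [v_1,v_4], [v_2,v_3], [v_2,v_4], [v_3,v_4]
  2-simplices (10): [v_0,v_1,v_2], [v_0,v_1,v_3], [v_0,v_1,v_4], [v_0,v_2,v_3], [v_0,v_2,v_4], [v_0,v_3,v_4], [v_1,v_2,v_3], [v_1,v_2,v_4], [v_1,v_3,v_4], [v_2,v_3,v_4]
  3-simplices (5): [v_0,v_1,v_2,v_3], [v_0,v_1,v_2,v_4], [v_0,v_1,v_3,v_4], [v_0,v_2,v_3,v_4], [v_1,v_2,v_3,v_4]

giving chain groups C_0 ≅ Z^5, C_1 ≅ Z^10, C_2 ≅ Z^10, C_3 ≅ Z^5.

Boundary ∂_1: C_1 → C_0 sends each edge [p,q] (with p < q) to q − p. For instance
  ∂[v_0,v_1] = [v_1] − [v_0].
As a 5×10 matrix over Z this has rank 4, with invariant factors (1,1,1,1).

Boundary ∂_2: C_2 → C_1 maps a triangle to the signed sum of its edges. For instance
  ∂[v_1,v_2,v_4] = [v_2,v_4] − [v_1,v_4] + [v_1,v_2],
  ∂[v_1,v_3,v_4] = [v_3,v_4] − [v_1,v_4] + [v_1,v_3].
The resulting 10×10 matrix has rank 6, and its Smith normal form has invariant factors (1,1,1,1,1,1).

∂_3: C_3 → C_2 sends each 3-simplex σ to the alternating sum Σ_i (−1)^i (σ with its i-th vertex removed). For instance
  ∂[v_0,v_1,v_3,v_4] = [v_1,v_3,v_4] − [v_0,v_3,v_4] + [v_0,v_1,v_4] − [v_0,v_1,v_3],
  ∂[v_0,v_1,v_2,v_4] = [v_1,v_2,v_4] − [v_0,v_2,v_4] + [v_0,v_1,v_4] − [v_0,v_1,v_2].
The resulting 10×5 matrix has rank 4, and its Smith normal form has invariant factors (1,1,1,1).

Reading off H_k = ker ∂_k / im ∂_{k+1}:

  H_0: rank C_0 − rank ∂_1 = 5 − 4 = 1, and the invariant factors of ∂_1 are all 1, so H_0 = Z.
  H_1: rank ker ∂_1 − rank ∂_2 = (10 − 4) − 6 = 0, and the invariant factors of ∂_2 are all 1, so H_1 = 0.
  H_2: rank ker ∂_2 − rank ∂_3 = (10 − 6) − 4 = 0, and the invariant factors of ∂_3 are all 1, so H_2 = 0.
  H_3: rank ker ∂_3 − rank ∂_4 = (5 − 4) − 0 = 1, and there is no ∂_4, so H_3 = Z.

(K is a triangulation of the 3-sphere S^3.)

Hence the Betti numbers are b_0 = 1, b_1 = 0, b_2 = 0, b_3 = 1.

b_0 = 1, b_1 = 0, b_2 = 0, b_3 = 1.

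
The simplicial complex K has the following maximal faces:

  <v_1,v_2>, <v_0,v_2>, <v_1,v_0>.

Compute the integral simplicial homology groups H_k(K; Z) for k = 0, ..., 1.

Fix the vertex order v_0 < v_1 < v_2 and write every simplex with vertices in increasing order. Then dim K = 1 and the simplices of K are:

  0-simplices (3): [v_0], [v_1], [v_2]
  1-simplices (3): [v_0,v_1], [v_0,v_2], [v_1,v_2]

so the chain groups are C_0 ≅ Z^3, C_1 ≅ Z^3.

∂_1: C_1 → C_0 maps an edge to its endpoints' difference, ∂[p,q] = q − p. For instance
  ∂[v_0,v_2] = [v_2] − [v_0].
As a 3×3 matrix over Z this has rank 2, with invariant factors (1,1).

Computing H_k = (kernel of ∂_k) / (image of ∂_{k+1}):

  H_0: rank C_0 − rank ∂_1 = 3 − 2 = 1, and the invariant factors of ∂_1 are all 1, so H_0 ≅ Z.
  H_1: rank ker ∂_1 − rank ∂_2 = (3 − 2) − 0 = 1, and there is no ∂_2, so H_1 ≅ Z.

As a check, the Euler characteristic is 3 − 3 = 0, which agrees with 1 − 1 = 0.

H_0 ≅ Z,  H_1 ≅ Z.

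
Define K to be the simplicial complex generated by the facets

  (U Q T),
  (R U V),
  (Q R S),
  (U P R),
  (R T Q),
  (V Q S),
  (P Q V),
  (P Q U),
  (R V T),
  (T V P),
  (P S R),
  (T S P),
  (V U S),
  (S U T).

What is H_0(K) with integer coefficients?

K has 7 vertices, 21 edges, 14 triangles.
rank ∂_0 = 0, rank ∂_1 = 6 ⇒ b_0 = 7 − 0 − 6 = 1; all invariant factors of ∂_1 are 1 so no torsion. So H_0 ≅ Z.

H_0 = Z.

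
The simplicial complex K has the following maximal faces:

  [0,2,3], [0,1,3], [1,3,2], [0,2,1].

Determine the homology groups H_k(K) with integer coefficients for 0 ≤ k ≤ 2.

Fix the vertex order 0 < 1 < 2 < 3 and write every simplex with vertices in increasing order. Then dim K = 2 and the simplices of K are:

  0-simplices (4): [0], [1], [2], [3]
  1-simplices (6): [0,1], [0,2], [0,3], [1,2], [1,3], [2,3]
  2-simplices (4): [0,1,2], [0,1,3], [0,2,3], [1,2,3]

giving chain groups C_0 ≅ Z^4, C_1 ≅ Z^6, C_2 ≅ Z^4.

The boundary map ∂_1: C_1 → C_0 maps an edge to its endpoints' difference, ∂[p,q] = q − p. For instance
  ∂[2,3] = [3] − [2].
The 4×6 boundary matrix has rank 3 and Smith normal form diag(1,1,1).

Boundary ∂_2: C_2 → C_1 acts by ∂[p,q,r] = [q,r] − [p,r] + [p,q]. For instance
  ∂[0,1,3] = [1,3] − [0,3] + [0,1],
  ∂[1,2,3] = [2,3] − [1,3] + [1,2].
The 6×4 boundary matrix has rank 3 and Smith normal form diag(1,1,1).

From H_k ≅ ker(∂_k) / im(∂_{k+1}) we obtain:

  H_0: rank C_0 − rank ∂_1 = 4 − 3 = 1, and the invariant factors of ∂_1 are all 1, so H_0 ≅ Z.
  H_1: rank ker ∂_1 − rank ∂_2 = (6 − 3) − 3 = 0, and the invariant factors of ∂_2 are all 1, so H_1 ≅ 0.
  H_2: rank ker ∂_2 − rank ∂_3 = (4 − 3) − 0 = 1, and there is no ∂_3, so H_2 ≅ Z.

(K is a triangulation of the 2-sphere S^2.)

H_0 = Z,  H_1 = 0,  H_2 = Z.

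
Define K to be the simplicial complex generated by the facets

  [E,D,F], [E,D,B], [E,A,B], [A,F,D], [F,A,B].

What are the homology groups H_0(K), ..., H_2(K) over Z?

H_0 = Z,  H_1 = Z,  H_2 = 0.

K has 5 vertices, 10 edges, 5 triangles.
rank ∂_0 = 0, rank ∂_1 = 4 ⇒ b_0 = 5 − 0 − 4 = 1; all invariant factors of ∂_1 are 1 so no torsion. So H_0 = Z.
rank ∂_1 = 4, rank ∂_2 = 5 ⇒ b_1 = 10 − 4 − 5 = 1; all invariant factors of ∂_2 are 1 so no torsion. So H_1 = Z.
rank ∂_2 = 5, rank ∂_3 = 0 ⇒ b_2 = 5 − 5 − 0 = 0. So H_2 = 0.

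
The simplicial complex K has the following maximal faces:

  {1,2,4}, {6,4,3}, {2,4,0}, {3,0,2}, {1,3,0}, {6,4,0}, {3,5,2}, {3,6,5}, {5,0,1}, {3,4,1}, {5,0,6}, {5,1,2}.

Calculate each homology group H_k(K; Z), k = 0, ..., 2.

Take the total order 0 < 1 < 2 < 3 < 4 < 5 < 6 on the vertex set. Then K (dimension 2) consists of the simplices:

  0-simplices (7): [0], [1], [2], [3], [4], [5], [6]
  1-simplices (18): [0,1], [0,2], [0,3], [0,4], [0,5], [0,6], [1,2], [1,3], [1,4], [1,5], [2,3], [2,4], [2,5], [3,4], [3,5], [3,6], [4,6], [5,6]
  2-simplices (12): [0,1,3], [0,1,5], [0,2,3], [0,2,4], [0,4,6], [0,5,6], [1,2,4], [1,2,5], [1,3,4], [2,3,5], [3,4,6], [3,5,6]

Hence C_0 ≅ Z^7, C_1 ≅ Z^18, C_2 ≅ Z^12.

∂_1: C_1 → C_0 maps an edge to its endpoints' difference, ∂[p,q] = q − p. For instance
  ∂[3,4] = [4] − [3].
The 7×18 boundary matrix has rank 6 and Smith normal form diag(1,1,1,1,1,1).

The boundary map ∂_2: C_2 → C_1 maps a triangle to the signed sum of its edges. For instance
  ∂[0,5,6] = [5,6] − [0,6] + [0,5],
  ∂[3,4,6] = [4,6] − [3,6] + [3,4].
This gives a 18×12 integer matrix of rank 12; reducing to Smith normal form yields diagonal entries (1,1,1,1,1,1,1,1,1,1,1,2).

Computing H_k = (kernel of ∂_k) / (image of ∂_{k+1}):

  H_0: rank C_0 − rank ∂_1 = 7 − 6 = 1, and the invariant factors of ∂_1 are all 1, so H_0 ≅ Z.
  H_1: rank ker ∂_1 − rank ∂_2 = (18 − 6) − 12 = 0, and ∂_2 has invariant factor 2 > 1, so H_1 ≅ Z/2.
  H_2: rank ker ∂_2 − rank ∂_3 = (12 − 12) − 0 = 0, and there is no ∂_3, so H_2 ≅ 0.

(K is a triangulation of the real projective plane RP^2.)

H_0 ≅ Z,  H_1 ≅ Z/2,  H_2 = 0.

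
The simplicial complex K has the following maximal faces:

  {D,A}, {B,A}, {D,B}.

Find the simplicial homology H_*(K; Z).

H_0 = Z,  H_1 = Z.

Order the vertices as A < B < D. Listing each simplex with vertices in this order, K has dimension 1 with simplices:

  0-simplices (3): A, B, D
  1-simplices (3): AB, AD, BD

giving chain groups C_0 ≅ Z^3, C_1 ≅ Z^3.

∂_1: C_1 → C_0 is given by ∂[p,q] = [q] − [p].
The 3×3 boundary matrix has rank 2 and Smith normal form diag(1,1).

Now H_k = ker ∂_k / im ∂_{k+1}, so:

  H_0: rank C_0 − rank ∂_1 = 3 − 2 = 1, and the invariant factors of ∂_1 are all 1, so H_0 = Z.
  H_1: rank ker ∂_1 − rank ∂_2 = (3 − 2) − 0 = 1, and there is no ∂_2, so H_1 = Z.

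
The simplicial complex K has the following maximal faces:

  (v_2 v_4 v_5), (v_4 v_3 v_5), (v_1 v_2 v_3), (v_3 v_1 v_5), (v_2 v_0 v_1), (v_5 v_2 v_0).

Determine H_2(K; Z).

Fix the vertex order v_0 < v_1 < v_2 < v_3 < v_4 < v_5 and write every simplex with vertices in increasing order. Then dim K = 2 and the simplices of K are:

  0-simplices (6): [v_0], [v_1], [v_2], [v_3], [v_4], [v_5]
  1-simplices (12): [v_0,v_1], [v_0,v_2], [v_0,v_5], [v_1,v_2], [v_1,v_3], [v_1,v_5], [v_2,v_3], [v_2,v_4], [v_2,v_5], [v_3,v_4], [v_3,v_5], [v_4,v_5]
  2-simplices (6): [v_0,v_1,v_2], [v_0,v_2,v_5], [v_1,v_2,v_3], [v_1,v_3,v_5], [v_2,v_4,v_5], [v_3,v_4,v_5]

so the chain groups are C_0 ≅ Z^6, C_1 ≅ Z^12, C_2 ≅ Z^6.

Boundary ∂_1: C_1 → C_0 maps an edge to its endpoints' difference, ∂[p,q] = q − p. For instance
  ∂[v_2,v_4] = [v_4] − [v_2].
As a 6×12 matrix over Z this has rank 5, with invariant factors (1,1,1,1,1).

∂_2: C_2 → C_1 acts by ∂[p,q,r] = [q,r] − [p,r] + [p,q]. For instance
  ∂[v_3,v_4,v_5] = [v_4,v_5] − [v_3,v_5] + [v_3,v_4],
  ∂[v_0,v_1,v_2] = [v_1,v_2] − [v_0,v_2] + [v_0,v_1].
The resulting 12×6 matrix has rank 6, and its Smith normal form has invariant factors (1,1,1,1,1,1).

Reading off H_k = ker ∂_k / im ∂_{k+1}:

  H_2: rank ker ∂_2 − rank ∂_3 = (6 − 6) − 0 = 0, and there is no ∂_3, so H_2 = 0.

(K is a triangulation of the cylinder S^1 x I.)

H_2 = 0.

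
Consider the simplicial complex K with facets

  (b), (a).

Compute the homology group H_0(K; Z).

Take the total order a < b on the vertex set. Then K (dimension 0) consists of the simplices:

  0-simplices (2): a, b

so the chain groups are C_0 ≅ Z^2.

Reading off H_k = ker ∂_k / im ∂_{k+1}:

  H_0: rank C_0 − rank ∂_1 = 2 − 0 = 2, and there is no ∂_1, so H_0 ≅ Z^2.

(K is a triangulation of a set of 2 points.)

H_0 ≅ Z^2.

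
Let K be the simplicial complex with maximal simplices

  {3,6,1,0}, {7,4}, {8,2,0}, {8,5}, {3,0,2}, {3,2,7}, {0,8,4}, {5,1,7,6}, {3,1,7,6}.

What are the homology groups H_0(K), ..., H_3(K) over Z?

H_0 = Z,  H_1 = Z^2,  H_2 = 0,  H_3 = 0.

Fix the vertex order 0 < 1 < 2 < 3 < 4 < 5 < 6 < 7 < 8 and write every simplex with vertices in increasing order. Then dim K = 3 and the simplices of K are:

  0-simplices (9): [0], [1], [2], [3], [4], [5], [6], [7], [8]
  1-simplices (21): [0,1], [0,2], [0,3], [0,4], [0,6], [0,8], [1,3], [1,5], [1,6], [1,7], [2,3], [2,7], [2,8], [3,6], [3,7], [4,7], [4,8], [5,6], [5,7], [5,8], [6,7]
  2-simplices (14): [0,1,3], [0,1,6], [0,2,3], [0,2,8], [0,3,6], [0,4,8], [1,3,6], [1,3,7], [1,5,6], [1,5,7], [1,6,7], [2,3,7], [3,6,7], [5,6,7]
  3-simplices (3): [0,1,3,6], [1,3,6,7], [1,5,6,7]

giving chain groups C_0 ≅ Z^9, C_1 ≅ Z^21, C_2 ≅ Z^14, C_3 ≅ Z^3.

∂_1: C_1 → C_0 sends each edge [p,q] (with p < q) to q − p. For instance
  ∂[0,4] = [4] − [0].
The resulting 9×21 matrix has rank 8, and its Smith normal form has invariant factors (1,1,1,1,1,1,1,1).

The boundary map ∂_2: C_2 → C_1 sends each 2-simplex [p,q,r] to [q,r] − [p,r] + [p,q]. For instance
  ∂[5,6,7] = [6,7] − [5,7] + [5,6],
  ∂[0,1,3] = [1,3] − [0,3] + [0,1].
The 21×14 boundary matrix has rank 11 and Smith normal form diag(1,1,1,1,1,1,1,1,1,1,1).

The boundary map ∂_3: C_3 → C_2 sends each 3-simplex σ to the alternating sum Σ_i (−1)^i (σ with its i-th vertex removed). For instance
  ∂[1,5,6,7] = [5,6,7] − [1,6,7] + [1,5,7] − [1,5,6],
  ∂[1,3,6,7] = [3,6,7] − [1,6,7] + [1,3,7] − [1,3,6].
As a 14×3 matrix over Z this has rank 3, with invariant factors (1,1,1).

Now H_k = ker ∂_k / im ∂_{k+1}, so:

  H_0: rank C_0 − rank ∂_1 = 9 − 8 = 1, and the invariant factors of ∂_1 are all 1, so H_0 ≅ Z.
  H_1: rank ker ∂_1 − rank ∂_2 = (21 − 8) − 11 = 2, and the invariant factors of ∂_2 are all 1, so H_1 ≅ Z^2.
  H_2: rank ker ∂_2 − rank ∂_3 = (14 − 11) − 3 = 0, and the invariant factors of ∂_3 are all 1, so H_2 ≅ 0.
  H_3: rank ker ∂_3 − rank ∂_4 = (3 − 3) − 0 = 0, and there is no ∂_4, so H_3 ≅ 0.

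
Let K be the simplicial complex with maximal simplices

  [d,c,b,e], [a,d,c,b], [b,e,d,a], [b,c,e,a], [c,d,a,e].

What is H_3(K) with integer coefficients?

H_3 ≅ Z.

Take the total order a < b < c < d < e on the vertex set. Then K (dimension 3) consists of the simplices:

  0-simplices (5): a, b, c, d, e
  1-simplices (10): ab, ac, ad, ae, bc, bd, be, cd, ce, de
  2-simplices (10): abc, abd, abe, acd, ace, ade, bcd, bce, bde, cde
  3-simplices (5): abcd, abce, abde, acde, bcde

giving chain groups C_0 ≅ Z^5, C_1 ≅ Z^10, C_2 ≅ Z^10, C_3 ≅ Z^5.

∂_1: C_1 → C_0 sends each edge [p,q] (with p < q) to q − p. For instance
  ∂ce = e − c.
The resulting 5×10 matrix has rank 4, and its Smith normal form has invariant factors (1,1,1,1).

Boundary ∂_2: C_2 → C_1 maps a triangle to the signed sum of its edges. For instance
  ∂abe = be − ae + ab,
  ∂cde = de − ce + cd.
As a 10×10 matrix over Z this has rank 6, with invariant factors (1,1,1,1,1,1).

∂_3: C_3 → C_2 sends each 3-simplex σ to the alternating sum Σ_i (−1)^i (σ with its i-th vertex removed). For instance
  ∂abcd = bcd − acd + abd − abc,
  ∂abde = bde − ade + abe − abd.
As a 10×5 matrix over Z this has rank 4, with invariant factors (1,1,1,1).

Computing H_k = (kernel of ∂_k) / (image of ∂_{k+1}):

  H_3: rank ker ∂_3 − rank ∂_4 = (5 − 4) − 0 = 1, and there is no ∂_4, so H_3 ≅ Z.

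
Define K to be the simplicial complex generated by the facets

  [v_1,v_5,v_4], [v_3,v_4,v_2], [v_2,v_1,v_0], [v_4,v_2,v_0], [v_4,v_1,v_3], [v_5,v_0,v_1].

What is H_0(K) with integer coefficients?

H_0 ≅ Z.

We work with the vertex ordering v_0 < v_1 < v_2 < v_3 < v_4 < v_5. The simplices of K, each written with vertices in increasing order, are:

  0-simplices (6): [v_0], [v_1], [v_2], [v_3], [v_4], [v_5]
  1-simplices (12): [v_0,v_1], [v_0,v_2], [v_0,v_4], [v_0,v_5], [v_1,v_2], [v_1,v_3], [v_1,v_4], [v_1,v_5], [v_2,v_3], [v_2,v_4], [v_3,v_4], [v_4,v_5]
  2-simplices (6): [v_0,v_1,v_2], [v_0,v_1,v_5], [v_0,v_2,v_4], [v_1,v_3,v_4], [v_1,v_4,v_5], [v_2,v_3,v_4]

so the chain groups are C_0 ≅ Z^6, C_1 ≅ Z^12, C_2 ≅ Z^6.

Boundary ∂_1: C_1 → C_0 sends each edge [p,q] (with p < q) to q − p. For instance
  ∂[v_0,v_5] = [v_5] − [v_0].
The 6×12 boundary matrix has rank 5 and Smith normal form diag(1,1,1,1,1).

∂_2: C_2 → C_1 sends each 2-simplex [p,q,r] to [q,r] − [p,r] + [p,q]. For instance
  ∂[v_1,v_4,v_5] = [v_4,v_5] − [v_1,v_5] + [v_1,v_4],
  ∂[v_0,v_1,v_5] = [v_1,v_5] − [v_0,v_5] + [v_0,v_1].
As a 12×6 matrix over Z this has rank 6, with invariant factors (1,1,1,1,1,1).

Now H_k = ker ∂_k / im ∂_{k+1}, so:

  H_0: rank C_0 − rank ∂_1 = 6 − 5 = 1, and the invariant factors of ∂_1 are all 1, so H_0 = Z.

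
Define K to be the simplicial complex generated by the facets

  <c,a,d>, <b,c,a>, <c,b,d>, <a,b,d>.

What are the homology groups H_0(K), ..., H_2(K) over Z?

Fix the vertex order a < b < c < d and write every simplex with vertices in increasing order. Then dim K = 2 and the simplices of K are:

  0-simplices (4): a, b, c, d
  1-simplices (6): ab, ac, ad, bc, bd, cd
  2-simplices (4): abc, abd, acd, bcd

so the chain groups are C_0 ≅ Z^4, C_1 ≅ Z^6, C_2 ≅ Z^4.

Boundary ∂_1: C_1 → C_0 maps an edge to its endpoints' difference, ∂[p,q] = q − p.
This gives a 4×6 integer matrix of rank 3; reducing to Smith normal form yields diagonal entries (1,1,1).

∂_2: C_2 → C_1 sends each 2-simplex [p,q,r] to [q,r] − [p,r] + [p,q]. For instance
  ∂acd = cd − ad + ac,
  ∂abd = bd − ad + ab.
This gives a 6×4 integer matrix of rank 3; reducing to Smith normal form yields diagonal entries (1,1,1).

Now H_k = ker ∂_k / im ∂_{k+1}, so:

  H_0: rank C_0 − rank ∂_1 = 4 − 3 = 1, and the invariant factors of ∂_1 are all 1, so H_0 ≅ Z.
  H_1: rank ker ∂_1 − rank ∂_2 = (6 − 3) − 3 = 0, and the invariant factors of ∂_2 are all 1, so H_1 ≅ 0.
  H_2: rank ker ∂_2 − rank ∂_3 = (4 − 3) − 0 = 1, and there is no ∂_3, so H_2 ≅ Z.

H_0 = Z,  H_1 = 0,  H_2 = Z.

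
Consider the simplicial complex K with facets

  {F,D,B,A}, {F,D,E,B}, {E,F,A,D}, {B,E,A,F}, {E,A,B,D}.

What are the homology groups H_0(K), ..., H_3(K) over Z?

We work with the vertex ordering A < B < D < E < F. The simplices of K, each written with vertices in increasing order, are:

  0-simplices (5): A, B, D, E, F
  1-simplices (10): AB, AD, AE, AF, BD, BE, BF, DE, DF, EF
  2-simplices (10): ABD, ABE, ABF, ADE, ADF, AEF, BDE, BDF, BEF, DEF
  3-simplices (5): ABDE, ABDF, ABEF, ADEF, BDEF

so the chain groups are C_0 ≅ Z^5, C_1 ≅ Z^10, C_2 ≅ Z^10, C_3 ≅ Z^5.

The boundary map ∂_1: C_1 → C_0 maps an edge to its endpoints' difference, ∂[p,q] = q − p. For instance
  ∂DF = F − D.
The resulting 5×10 matrix has rank 4, and its Smith normal form has invariant factors (1,1,1,1).

∂_2: C_2 → C_1 acts by ∂[p,q,r] = [q,r] − [p,r] + [p,q]. For instance
  ∂DEF = EF − DF + DE,
  ∂AEF = EF − AF + AE.
The resulting 10×10 matrix has rank 6, and its Smith normal form has invariant factors (1,1,1,1,1,1).

Boundary ∂_3: C_3 → C_2 sends each 3-simplex σ to the alternating sum Σ_i (−1)^i (σ with its i-th vertex removed). For instance
  ∂ABDE = BDE − ADE + ABE − ABD,
  ∂ABDF = BDF − ADF + ABF − ABD.
This gives a 10×5 integer matrix of rank 4; reducing to Smith normal form yields diagonal entries (1,1,1,1).

Now H_k = ker ∂_k / im ∂_{k+1}, so:

  H_0: rank C_0 − rank ∂_1 = 5 − 4 = 1, and the invariant factors of ∂_1 are all 1, so H_0 ≅ Z.
  H_1: rank ker ∂_1 − rank ∂_2 = (10 − 4) − 6 = 0, and the invariant factors of ∂_2 are all 1, so H_1 ≅ 0.
  H_2: rank ker ∂_2 − rank ∂_3 = (10 − 6) − 4 = 0, and the invariant factors of ∂_3 are all 1, so H_2 ≅ 0.
  H_3: rank ker ∂_3 − rank ∂_4 = (5 − 4) − 0 = 1, and there is no ∂_4, so H_3 ≅ Z.

(K is a triangulation of the 3-sphere S^3.)

H_0 ≅ Z,  H_1 = 0,  H_2 = 0,  H_3 ≅ Z.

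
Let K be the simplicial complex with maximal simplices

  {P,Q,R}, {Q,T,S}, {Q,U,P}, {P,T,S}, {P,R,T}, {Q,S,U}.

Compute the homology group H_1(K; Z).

H_1 = Z.

Take the total order P < Q < R < S < T < U on the vertex set. Then K (dimension 2) consists of the simplices:

  0-simplices (6): P, Q, R, S, T, U
  1-simplices (12): PQ, PR, PS, PT, PU, QR, QS, QT, QU, RT, ST, SU
  2-simplices (6): PQR, PQU, PRT, PST, QST, QSU

so the chain groups are C_0 ≅ Z^6, C_1 ≅ Z^12, C_2 ≅ Z^6.

∂_1: C_1 → C_0 maps an edge to its endpoints' difference, ∂[p,q] = q − p.
The resulting 6×12 matrix has rank 5, and its Smith normal form has invariant factors (1,1,1,1,1).

The boundary map ∂_2: C_2 → C_1 sends each 2-simplex [p,q,r] to [q,r] − [p,r] + [p,q]. For instance
  ∂PQR = QR − PR + PQ,
  ∂PRT = RT − PT + PR.
The 12×6 boundary matrix has rank 6 and Smith normal form diag(1,1,1,1,1,1).

Now H_k = ker ∂_k / im ∂_{k+1}, so:

  H_1: rank ker ∂_1 − rank ∂_2 = (12 − 5) − 6 = 1, and the invariant factors of ∂_2 are all 1, so H_1 ≅ Z.

(K is a triangulation of the cylinder S^1 x I.)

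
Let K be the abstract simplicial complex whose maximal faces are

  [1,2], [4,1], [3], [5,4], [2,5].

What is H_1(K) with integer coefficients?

Take the total order 1 < 2 < 3 < 4 < 5 on the vertex set. Then K (dimension 1) consists of the simplices:

  0-simplices (5): [1], [2], [3], [4], [5]
  1-simplices (4): [1,2], [1,4], [2,5], [4,5]

Hence C_0 ≅ Z^5, C_1 ≅ Z^4.

The boundary map ∂_1: C_1 → C_0 maps an edge to its endpoints' difference, ∂[p,q] = q − p.
The 5×4 boundary matrix has rank 3 and Smith normal form diag(1,1,1).

Now H_k = ker ∂_k / im ∂_{k+1}, so:

  H_1: rank ker ∂_1 − rank ∂_2 = (4 − 3) − 0 = 1, and there is no ∂_2, so H_1 = Z.

H_1 = Z.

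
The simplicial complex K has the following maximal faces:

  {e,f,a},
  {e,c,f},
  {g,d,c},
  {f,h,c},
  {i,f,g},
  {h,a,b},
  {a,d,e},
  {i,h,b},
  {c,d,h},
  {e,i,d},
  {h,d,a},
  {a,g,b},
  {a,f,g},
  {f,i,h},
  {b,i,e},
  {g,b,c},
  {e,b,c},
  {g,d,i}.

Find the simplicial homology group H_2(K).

Order the vertices as a < b < c < d < e < f < g < h < i. Listing each simplex with vertices in this order, K has dimension 2 with simplices:

  0-simplices (9): a, b, c, d, e, f, g, h, i
  1-simplices (27): ab, ad, ae, af, ag, ah, bc, be, bg, bh, bi, cd, ce, cf, cg, ch, de, dg, dh, di, ef, ei, fg, fh, fi, gi, hi
  2-simplices (18): abg, abh, ade, adh, aef, afg, bce, bcg, bei, bhi, cdg, cdh, cef, cfh, dei, dgi, fgi, fhi

so the chain groups are C_0 ≅ Z^9, C_1 ≅ Z^27, C_2 ≅ Z^18.

∂_1: C_1 → C_0 sends each edge [p,q] (with p < q) to q − p. For instance
  ∂ce = e − c.
The resulting 9×27 matrix has rank 8, and its Smith normal form has invariant factors (1,1,1,1,1,1,1,1).

The boundary map ∂_2: C_2 → C_1 maps a triangle to the signed sum of its edges. For instance
  ∂dgi = gi − di + dg,
  ∂fgi = gi − fi + fg.
As a 27×18 matrix over Z this has rank 17, with invariant factors (1,1,1,1,1,1,1,1,1,1,1,1,1,1,1,1,1).

Now H_k = ker ∂_k / im ∂_{k+1}, so:

  H_2: rank ker ∂_2 − rank ∂_3 = (18 − 17) − 0 = 1, and there is no ∂_3, so H_2 ≅ Z.

(K is a triangulation of the torus T^2.)

H_2 = Z.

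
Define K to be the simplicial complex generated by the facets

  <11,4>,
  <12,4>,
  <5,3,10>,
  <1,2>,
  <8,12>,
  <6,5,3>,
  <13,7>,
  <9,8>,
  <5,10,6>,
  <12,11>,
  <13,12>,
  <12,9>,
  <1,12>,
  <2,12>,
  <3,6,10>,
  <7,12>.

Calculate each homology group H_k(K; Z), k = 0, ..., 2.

Order the vertices as 1 < 2 < 3 < 4 < 5 < 6 < 7 < 8 < 9 < 10 < 11 < 12 < 13. Listing each simplex with vertices in this order, K has dimension 2 with simplices:

  0-simplices (13): [1], [2], [3], [4], [5], [6], [7], [8], [9], [10], [11], [12], [13]
  1-simplices (18): [1,2], [1,12], [2,12], [3,5], [3,6], [3,10], [4,11], [4,12], [5,6], [5,10], [6,10], [7,12], [7,13], [8,9], [8,12], [9,12], [11,12], [12,13]
  2-simplices (4): [3,5,6], [3,5,10], [3,6,10], [5,6,10]

Hence C_0 ≅ Z^13, C_1 ≅ Z^18, C_2 ≅ Z^4.

The boundary map ∂_1: C_1 → C_0 maps an edge to its endpoints' difference, ∂[p,q] = q − p. For instance
  ∂[4,11] = [11] − [4].
The 13×18 boundary matrix has rank 11 and Smith normal form diag(1,1,1,1,1,1,1,1,1,1,1).

The boundary map ∂_2: C_2 → C_1 acts by ∂[p,q,r] = [q,r] − [p,r] + [p,q]. For instance
  ∂[5,6,10] = [6,10] − [5,10] + [5,6],
  ∂[3,6,10] = [6,10] − [3,10] + [3,6].
The 18×4 boundary matrix has rank 3 and Smith normal form diag(1,1,1).

Now H_k = ker ∂_k / im ∂_{k+1}, so:

  H_0: rank C_0 − rank ∂_1 = 13 − 11 = 2, and the invariant factors of ∂_1 are all 1, so H_0 = Z^2.
  H_1: rank ker ∂_1 − rank ∂_2 = (18 − 11) − 3 = 4, and the invariant factors of ∂_2 are all 1, so H_1 = Z^4.
  H_2: rank ker ∂_2 − rank ∂_3 = (4 − 3) − 0 = 1, and there is no ∂_3, so H_2 = Z.

As a check, the Euler characteristic is 13 − 18 + 4 = -1, which agrees with 2 − 4 + 1 = -1.

H_0 ≅ Z^2,  H_1 ≅ Z^4,  H_2 ≅ Z.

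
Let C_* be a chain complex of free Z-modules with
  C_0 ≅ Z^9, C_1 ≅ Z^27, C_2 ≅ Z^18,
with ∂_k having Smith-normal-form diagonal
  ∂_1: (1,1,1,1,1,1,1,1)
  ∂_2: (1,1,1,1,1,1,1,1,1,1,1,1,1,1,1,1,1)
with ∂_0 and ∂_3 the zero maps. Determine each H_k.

H_0: b_0 = 9 − 0 − 8 = 1; torsion from ∂_1 factors > 1: none. So H_0 = Z.
H_1: b_1 = 27 − 8 − 17 = 2; torsion from ∂_2 factors > 1: none. So H_1 = Z^2.
H_2: b_2 = 18 − 17 − 0 = 1; torsion from ∂_3 factors > 1: none. So H_2 = Z.

H_0 = Z,  H_1 = Z^2,  H_2 = Z.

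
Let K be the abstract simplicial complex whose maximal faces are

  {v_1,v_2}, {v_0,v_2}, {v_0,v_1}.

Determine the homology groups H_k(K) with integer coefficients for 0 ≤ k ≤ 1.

H_0 = Z,  H_1 = Z.

Take the total order v_0 < v_1 < v_2 on the vertex set. Then K (dimension 1) consists of the simplices:

  0-simplices (3): [v_0], [v_1], [v_2]
  1-simplices (3): [v_0,v_1], [v_0,v_2], [v_1,v_2]

so the chain groups are C_0 ≅ Z^3, C_1 ≅ Z^3.

Boundary ∂_1: C_1 → C_0 is given by ∂[p,q] = [q] − [p].
This gives a 3×3 integer matrix of rank 2; reducing to Smith normal form yields diagonal entries (1,1).

From H_k ≅ ker(∂_k) / im(∂_{k+1}) we obtain:

  H_0: rank C_0 − rank ∂_1 = 3 − 2 = 1, and the invariant factors of ∂_1 are all 1, so H_0 ≅ Z.
  H_1: rank ker ∂_1 − rank ∂_2 = (3 − 2) − 0 = 1, and there is no ∂_2, so H_1 ≅ Z.

As a check, the Euler characteristic is 3 − 3 = 0, which agrees with 1 − 1 = 0.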